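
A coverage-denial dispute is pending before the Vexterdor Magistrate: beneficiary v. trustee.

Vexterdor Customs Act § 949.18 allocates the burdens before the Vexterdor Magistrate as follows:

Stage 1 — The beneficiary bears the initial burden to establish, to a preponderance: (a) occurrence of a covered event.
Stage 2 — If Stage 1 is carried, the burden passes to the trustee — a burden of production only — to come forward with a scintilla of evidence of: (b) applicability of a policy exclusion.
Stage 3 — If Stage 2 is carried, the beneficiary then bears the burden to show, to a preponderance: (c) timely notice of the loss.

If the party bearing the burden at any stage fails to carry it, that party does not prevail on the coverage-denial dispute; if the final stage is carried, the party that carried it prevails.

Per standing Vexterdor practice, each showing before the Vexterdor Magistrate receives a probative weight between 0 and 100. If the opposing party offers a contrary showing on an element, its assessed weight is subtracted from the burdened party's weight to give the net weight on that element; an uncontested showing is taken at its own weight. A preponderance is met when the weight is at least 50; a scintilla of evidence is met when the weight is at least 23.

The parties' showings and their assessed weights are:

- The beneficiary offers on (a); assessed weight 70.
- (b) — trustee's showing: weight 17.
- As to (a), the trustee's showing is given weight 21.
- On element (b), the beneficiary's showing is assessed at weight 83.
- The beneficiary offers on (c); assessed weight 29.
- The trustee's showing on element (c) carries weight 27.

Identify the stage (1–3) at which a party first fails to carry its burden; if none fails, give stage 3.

stage 1

At Stage 1 the beneficiary must meet a preponderance (weight is at least 50): on (a) the weight is 70 less the opposing 21 gives net 49, which does not reach 50, so (a) does not meet the standard.
  The beneficiary does not carry Stage 1.
So the trustee prevails.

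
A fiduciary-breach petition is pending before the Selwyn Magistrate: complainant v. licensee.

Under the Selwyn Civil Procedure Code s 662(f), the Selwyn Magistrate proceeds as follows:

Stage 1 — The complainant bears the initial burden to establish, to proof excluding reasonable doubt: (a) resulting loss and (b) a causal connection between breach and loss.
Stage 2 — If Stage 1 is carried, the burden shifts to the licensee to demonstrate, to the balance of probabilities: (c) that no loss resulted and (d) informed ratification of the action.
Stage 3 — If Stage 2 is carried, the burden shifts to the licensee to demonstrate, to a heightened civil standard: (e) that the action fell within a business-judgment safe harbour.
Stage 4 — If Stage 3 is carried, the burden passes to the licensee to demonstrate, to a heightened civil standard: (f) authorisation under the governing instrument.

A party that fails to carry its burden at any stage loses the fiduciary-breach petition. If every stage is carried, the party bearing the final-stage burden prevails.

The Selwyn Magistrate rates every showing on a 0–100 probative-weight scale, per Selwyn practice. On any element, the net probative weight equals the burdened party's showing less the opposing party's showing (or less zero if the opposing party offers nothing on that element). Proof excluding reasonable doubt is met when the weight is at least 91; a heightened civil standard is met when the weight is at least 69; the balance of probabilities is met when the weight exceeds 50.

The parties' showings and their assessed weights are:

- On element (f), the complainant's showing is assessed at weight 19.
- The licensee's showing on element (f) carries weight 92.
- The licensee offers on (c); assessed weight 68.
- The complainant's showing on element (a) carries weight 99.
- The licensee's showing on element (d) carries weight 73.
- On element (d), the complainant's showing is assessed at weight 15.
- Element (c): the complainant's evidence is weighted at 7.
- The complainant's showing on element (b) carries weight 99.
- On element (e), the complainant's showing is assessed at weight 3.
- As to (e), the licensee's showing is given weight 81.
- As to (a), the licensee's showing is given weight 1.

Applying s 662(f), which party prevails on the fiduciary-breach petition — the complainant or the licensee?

licensee

At Stage 1 the complainant must meet proof excluding reasonable doubt (weight is at least 91): on (a) the weight is 99 less the opposing 1 gives net 98, which does reach 91, so (a) meets the standard; on (b) the weight is 99, which does reach 91, so (b) meets the standard.
  Stage 1 carried; the burden shifts to the licensee.
At Stage 2 the licensee must meet the balance of probabilities (weight exceeds 50): on (c) the weight is 68 less the opposing 7 gives net 61, which does exceed 50, so (c) meets the standard; on (d) the weight is 73 less the opposing 15 gives net 58, which does exceed 50, so (d) meets the standard.
  Stage 2 is satisfied; the licensee continues to bear the burden.
At Stage 3 the licensee must meet a heightened civil standard (weight is at least 69): on (e) the weight is 81 less the opposing 3 gives net 78, which does reach 69, so (e) meets the standard.
  Stage 3 is satisfied; the licensee continues to bear the burden.
At Stage 4 the licensee must meet a heightened civil standard (weight is at least 69): on (f) the weight is 92 less the opposing 19 gives net 73, ≥ 69, so (f) meets the standard.
  All elements met at the final stage.
With every stage satisfied, the licensee prevails.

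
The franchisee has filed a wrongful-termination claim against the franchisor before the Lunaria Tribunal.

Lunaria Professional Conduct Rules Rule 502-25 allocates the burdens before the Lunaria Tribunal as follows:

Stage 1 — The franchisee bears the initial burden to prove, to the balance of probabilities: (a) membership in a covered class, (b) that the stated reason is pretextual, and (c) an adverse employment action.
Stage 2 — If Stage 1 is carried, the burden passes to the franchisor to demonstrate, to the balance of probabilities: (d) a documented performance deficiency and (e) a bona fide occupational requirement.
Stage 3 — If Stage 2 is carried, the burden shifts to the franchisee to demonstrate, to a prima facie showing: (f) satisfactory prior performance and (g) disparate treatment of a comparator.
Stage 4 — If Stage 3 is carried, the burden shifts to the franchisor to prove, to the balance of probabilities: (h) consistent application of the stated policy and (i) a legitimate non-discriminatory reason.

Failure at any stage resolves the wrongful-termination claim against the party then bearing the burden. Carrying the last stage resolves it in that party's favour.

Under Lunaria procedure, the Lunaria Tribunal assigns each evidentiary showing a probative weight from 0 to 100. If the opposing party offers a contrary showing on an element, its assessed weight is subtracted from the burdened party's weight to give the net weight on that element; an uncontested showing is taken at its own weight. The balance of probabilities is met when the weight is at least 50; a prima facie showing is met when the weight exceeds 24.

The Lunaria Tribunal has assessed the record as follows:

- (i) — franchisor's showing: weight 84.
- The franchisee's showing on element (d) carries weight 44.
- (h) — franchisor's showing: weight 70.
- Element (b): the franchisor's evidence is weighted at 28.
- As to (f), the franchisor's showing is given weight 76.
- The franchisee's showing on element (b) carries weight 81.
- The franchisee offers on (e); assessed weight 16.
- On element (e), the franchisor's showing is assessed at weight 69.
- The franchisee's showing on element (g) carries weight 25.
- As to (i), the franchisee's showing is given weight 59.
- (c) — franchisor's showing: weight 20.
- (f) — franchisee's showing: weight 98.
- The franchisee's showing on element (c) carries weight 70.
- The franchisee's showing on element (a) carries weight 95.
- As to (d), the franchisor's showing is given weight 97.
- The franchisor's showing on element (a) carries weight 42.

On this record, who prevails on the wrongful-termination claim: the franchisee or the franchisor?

franchisor

Stage 1 — burden on franchisee; standard: the balance of probabilities (weight is at least 50).
    (a): 95 − 42 = 53 ≥ 50 [met]
    (b): 81 − 28 = 53 ≥ 50 [met]
    (c): 70 − 20 = 50 ≥ 50 [met]
  All elements met. The burden passes to the franchisor.
Stage 2 — burden on franchisor; standard: the balance of probabilities (weight is at least 50).
    (d): 97 − 44 = 53 ≥ 50 [met]
    (e): 69 − 16 = 53 ≥ 50 [met]
  Stage 2 is satisfied; the onus moves to the franchisee.
Stage 3 — burden on franchisee; standard: a prima facie showing (weight exceeds 24).
    (f): 98 − 76 = 22 ≤ 24 [not met]
    (g): 25 > 24 [met]
  The franchisee does not carry Stage 3.
The franchisor prevails.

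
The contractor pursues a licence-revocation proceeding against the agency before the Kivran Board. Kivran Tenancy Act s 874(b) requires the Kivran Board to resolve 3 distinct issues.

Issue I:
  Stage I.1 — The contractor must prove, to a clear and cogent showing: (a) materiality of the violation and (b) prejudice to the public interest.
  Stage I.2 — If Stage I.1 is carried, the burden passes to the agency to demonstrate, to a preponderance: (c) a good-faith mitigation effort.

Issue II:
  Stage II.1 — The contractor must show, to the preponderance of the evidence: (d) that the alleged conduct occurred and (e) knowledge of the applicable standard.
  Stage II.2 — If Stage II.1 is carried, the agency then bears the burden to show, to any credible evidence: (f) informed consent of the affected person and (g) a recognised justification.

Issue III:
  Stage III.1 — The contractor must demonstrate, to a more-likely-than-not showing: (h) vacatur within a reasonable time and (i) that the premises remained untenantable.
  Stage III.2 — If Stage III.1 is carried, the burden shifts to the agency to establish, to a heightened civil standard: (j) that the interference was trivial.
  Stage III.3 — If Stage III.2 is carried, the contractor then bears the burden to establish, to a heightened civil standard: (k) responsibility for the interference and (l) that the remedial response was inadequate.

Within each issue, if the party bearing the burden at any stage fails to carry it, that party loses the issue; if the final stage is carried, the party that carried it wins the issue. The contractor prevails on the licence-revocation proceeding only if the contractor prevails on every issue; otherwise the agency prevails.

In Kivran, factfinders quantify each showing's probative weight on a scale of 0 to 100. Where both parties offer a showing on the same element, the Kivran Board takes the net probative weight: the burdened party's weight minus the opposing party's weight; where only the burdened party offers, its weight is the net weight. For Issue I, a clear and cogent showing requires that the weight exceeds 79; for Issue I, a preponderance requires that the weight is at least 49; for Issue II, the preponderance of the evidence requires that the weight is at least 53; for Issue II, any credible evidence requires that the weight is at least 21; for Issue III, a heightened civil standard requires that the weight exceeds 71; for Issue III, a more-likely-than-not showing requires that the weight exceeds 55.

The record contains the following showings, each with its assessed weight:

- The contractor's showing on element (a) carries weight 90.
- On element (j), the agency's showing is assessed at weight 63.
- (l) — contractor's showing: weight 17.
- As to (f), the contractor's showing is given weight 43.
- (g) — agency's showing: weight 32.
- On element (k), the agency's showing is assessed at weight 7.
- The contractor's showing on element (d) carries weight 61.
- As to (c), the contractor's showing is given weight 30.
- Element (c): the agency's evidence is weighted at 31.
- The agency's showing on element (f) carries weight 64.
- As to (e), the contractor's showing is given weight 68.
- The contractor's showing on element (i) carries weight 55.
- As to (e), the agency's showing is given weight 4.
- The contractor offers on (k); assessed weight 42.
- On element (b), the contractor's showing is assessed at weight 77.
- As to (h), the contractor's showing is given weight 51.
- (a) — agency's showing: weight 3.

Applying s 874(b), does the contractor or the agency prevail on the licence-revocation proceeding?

agency

— Issue I —
Stage I.1 — burden on contractor; standard: a clear and cogent showing (weight exceeds 79).
    (a): 90 − 3 = 87 > 79 [met]
    (b): 77 ≤ 79 [not met]
  Not every element is met, so the contractor fails to carry Stage I.1.
So the agency prevails on this issue.
— Issue II —
Stage II.1 (contractor, the preponderance of the evidence, weight is at least 53): (d) 61 ≥ 53 — meets; (e) net 68−4=64 ≥ 53 — meets.
  Stage II.1 carried; the burden shifts to the agency.
Stage II.2 (agency, any credible evidence, weight is at least 21): (f) net 64−43=21 ≥ 21 — meets; (g) 32 ≥ 21 — meets.
  The agency carries the last stage.
With every stage satisfied, the agency prevails on this issue.
— Issue III —
Stage III.1 — burden on contractor; standard: a more-likely-than-not showing (weight exceeds 55).
    (h): 51 ≤ 55 [not met]
    (i): 55 ≤ 55 [not met]
  The contractor does not carry Stage III.1.
The agency prevails on this issue.
Per-issue: Issue I → agency; Issue II → agency; Issue III → agency. The contractor must prevail on every issue; overall, the agency prevails.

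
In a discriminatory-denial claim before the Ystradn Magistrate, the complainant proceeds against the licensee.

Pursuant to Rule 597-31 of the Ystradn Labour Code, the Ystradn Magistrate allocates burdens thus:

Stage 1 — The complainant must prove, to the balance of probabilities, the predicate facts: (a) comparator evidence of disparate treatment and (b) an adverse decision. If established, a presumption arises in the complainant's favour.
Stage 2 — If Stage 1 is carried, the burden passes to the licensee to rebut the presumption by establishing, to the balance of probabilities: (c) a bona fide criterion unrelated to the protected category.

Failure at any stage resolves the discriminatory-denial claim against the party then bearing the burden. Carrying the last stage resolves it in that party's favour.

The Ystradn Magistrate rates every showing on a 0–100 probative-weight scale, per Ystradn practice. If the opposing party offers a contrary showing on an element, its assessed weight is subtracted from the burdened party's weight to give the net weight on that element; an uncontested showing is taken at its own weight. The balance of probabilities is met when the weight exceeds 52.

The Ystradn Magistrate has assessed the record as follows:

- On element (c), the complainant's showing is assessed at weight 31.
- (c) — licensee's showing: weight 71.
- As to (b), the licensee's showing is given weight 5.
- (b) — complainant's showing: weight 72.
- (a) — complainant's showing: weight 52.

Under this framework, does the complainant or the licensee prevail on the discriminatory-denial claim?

licensee

Stage 1 — burden on complainant; standard: the balance of probabilities (weight exceeds 52).
    (a): 52 ≤ 52 [not met]
    (b): 72 − 5 = 67 > 52 [met]
  Stage 1 not carried; the complainant fails its burden.
So the licensee prevails.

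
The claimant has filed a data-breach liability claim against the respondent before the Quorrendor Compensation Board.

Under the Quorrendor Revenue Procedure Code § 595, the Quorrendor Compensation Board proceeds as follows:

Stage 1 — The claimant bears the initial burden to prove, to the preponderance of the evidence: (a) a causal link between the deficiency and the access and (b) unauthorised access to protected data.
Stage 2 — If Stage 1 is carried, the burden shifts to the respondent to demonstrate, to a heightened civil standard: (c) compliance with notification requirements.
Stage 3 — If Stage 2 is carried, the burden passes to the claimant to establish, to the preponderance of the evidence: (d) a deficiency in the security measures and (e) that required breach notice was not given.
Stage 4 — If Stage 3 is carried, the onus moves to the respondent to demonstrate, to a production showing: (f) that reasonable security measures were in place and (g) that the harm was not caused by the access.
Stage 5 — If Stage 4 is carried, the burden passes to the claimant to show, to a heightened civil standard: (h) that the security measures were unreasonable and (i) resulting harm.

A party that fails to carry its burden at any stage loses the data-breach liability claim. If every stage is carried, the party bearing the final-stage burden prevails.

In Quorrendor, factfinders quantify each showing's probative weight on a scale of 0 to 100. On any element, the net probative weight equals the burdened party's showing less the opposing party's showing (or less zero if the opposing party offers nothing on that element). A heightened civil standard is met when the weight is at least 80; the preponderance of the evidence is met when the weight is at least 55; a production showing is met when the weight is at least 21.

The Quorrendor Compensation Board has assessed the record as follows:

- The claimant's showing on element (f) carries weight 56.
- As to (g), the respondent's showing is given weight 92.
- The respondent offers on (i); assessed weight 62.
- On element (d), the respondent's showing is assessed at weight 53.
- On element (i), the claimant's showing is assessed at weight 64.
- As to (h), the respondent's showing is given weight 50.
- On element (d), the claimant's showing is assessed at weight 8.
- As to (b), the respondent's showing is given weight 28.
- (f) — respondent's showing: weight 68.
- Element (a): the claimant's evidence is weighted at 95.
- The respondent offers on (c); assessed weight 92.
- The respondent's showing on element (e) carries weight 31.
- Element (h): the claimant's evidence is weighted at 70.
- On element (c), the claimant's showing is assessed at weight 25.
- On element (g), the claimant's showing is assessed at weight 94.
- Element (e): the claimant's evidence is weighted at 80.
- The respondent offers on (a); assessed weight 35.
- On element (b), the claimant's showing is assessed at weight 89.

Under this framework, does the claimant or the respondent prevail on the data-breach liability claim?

claimant

Stage 1 — burden on claimant; standard: the preponderance of the evidence (weight is at least 55).
    (a): 95 − 35 = 60 ≥ 55 [met]
    (b): 89 − 28 = 61 ≥ 55 [met]
  Stage 1 carried; the burden shifts to the respondent.
Stage 2 — burden on respondent; standard: a heightened civil standard (weight is at least 80).
    (c): 92 − 25 = 67 < 80 [not met]
  The respondent does not carry Stage 2.
So the claimant prevails.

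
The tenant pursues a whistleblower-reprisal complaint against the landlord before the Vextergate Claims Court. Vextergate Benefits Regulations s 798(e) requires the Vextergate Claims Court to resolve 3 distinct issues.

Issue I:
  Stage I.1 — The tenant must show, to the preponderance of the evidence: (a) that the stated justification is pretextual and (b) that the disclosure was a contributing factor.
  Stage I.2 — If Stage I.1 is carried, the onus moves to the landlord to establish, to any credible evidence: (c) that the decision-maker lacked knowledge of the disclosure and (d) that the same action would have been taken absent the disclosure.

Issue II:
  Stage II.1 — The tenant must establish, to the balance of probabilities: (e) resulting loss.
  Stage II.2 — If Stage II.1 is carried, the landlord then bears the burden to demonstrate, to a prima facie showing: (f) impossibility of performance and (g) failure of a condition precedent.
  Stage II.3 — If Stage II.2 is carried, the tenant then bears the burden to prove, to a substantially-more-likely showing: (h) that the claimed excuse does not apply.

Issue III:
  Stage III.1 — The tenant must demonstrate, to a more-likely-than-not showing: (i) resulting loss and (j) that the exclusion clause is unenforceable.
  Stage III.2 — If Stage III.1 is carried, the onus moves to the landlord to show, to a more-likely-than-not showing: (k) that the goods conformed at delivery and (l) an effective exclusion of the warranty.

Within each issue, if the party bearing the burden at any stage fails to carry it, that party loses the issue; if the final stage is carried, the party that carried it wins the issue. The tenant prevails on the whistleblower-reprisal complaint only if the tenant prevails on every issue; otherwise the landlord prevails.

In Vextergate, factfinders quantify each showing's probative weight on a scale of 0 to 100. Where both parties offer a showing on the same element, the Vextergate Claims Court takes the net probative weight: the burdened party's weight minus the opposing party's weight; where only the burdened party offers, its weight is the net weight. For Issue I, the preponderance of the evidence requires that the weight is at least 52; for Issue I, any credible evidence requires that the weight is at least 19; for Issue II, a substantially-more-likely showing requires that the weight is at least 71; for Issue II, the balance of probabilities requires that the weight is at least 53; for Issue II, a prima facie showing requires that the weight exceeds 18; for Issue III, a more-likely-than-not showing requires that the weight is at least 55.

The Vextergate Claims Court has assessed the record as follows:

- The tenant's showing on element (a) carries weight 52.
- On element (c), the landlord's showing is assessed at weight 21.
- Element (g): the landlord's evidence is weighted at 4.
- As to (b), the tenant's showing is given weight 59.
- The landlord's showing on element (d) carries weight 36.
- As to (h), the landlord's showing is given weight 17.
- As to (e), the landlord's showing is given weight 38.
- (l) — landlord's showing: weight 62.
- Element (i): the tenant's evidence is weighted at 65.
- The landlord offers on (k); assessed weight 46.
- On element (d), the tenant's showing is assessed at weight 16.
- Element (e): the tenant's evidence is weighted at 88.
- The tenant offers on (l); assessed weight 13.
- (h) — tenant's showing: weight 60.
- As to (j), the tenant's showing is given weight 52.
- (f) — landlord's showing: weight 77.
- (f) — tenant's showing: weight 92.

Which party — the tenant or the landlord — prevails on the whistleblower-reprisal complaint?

landlord

— Issue I —
Stage I.1 — burden on tenant; standard: the preponderance of the evidence (weight is at least 52).
    (a): 52 ≥ 52 [met]
    (b): 59 ≥ 52 [met]
  Stage I.1 carried; the burden shifts to the landlord.
Stage I.2 — burden on landlord; standard: any credible evidence (weight is at least 19).
    (c): 21 ≥ 19 [met]
    (d): 36 − 16 = 20 ≥ 19 [met]
  All elements met at the final stage.
All stages carried — the landlord prevails on this issue.
— Issue II —
Stage II.1 (tenant, the balance of probabilities, weight is at least 53): (e) net 88−38=50 < 53 — fails.
  The tenant does not carry Stage II.1.
The landlord prevails on this issue.
— Issue III —
Stage III.1 — burden on tenant; standard: a more-likely-than-not showing (weight is at least 55).
    (i): 65 ≥ 55 [met]
    (j): 52 < 55 [not met]
  Not every element is met, so the tenant fails to carry Stage III.1.
The analysis ends at Stage III.1; the landlord prevails on this issue.
Per-issue: Issue I → landlord; Issue II → landlord; Issue III → landlord. The tenant must prevail on every issue; overall, the landlord prevails.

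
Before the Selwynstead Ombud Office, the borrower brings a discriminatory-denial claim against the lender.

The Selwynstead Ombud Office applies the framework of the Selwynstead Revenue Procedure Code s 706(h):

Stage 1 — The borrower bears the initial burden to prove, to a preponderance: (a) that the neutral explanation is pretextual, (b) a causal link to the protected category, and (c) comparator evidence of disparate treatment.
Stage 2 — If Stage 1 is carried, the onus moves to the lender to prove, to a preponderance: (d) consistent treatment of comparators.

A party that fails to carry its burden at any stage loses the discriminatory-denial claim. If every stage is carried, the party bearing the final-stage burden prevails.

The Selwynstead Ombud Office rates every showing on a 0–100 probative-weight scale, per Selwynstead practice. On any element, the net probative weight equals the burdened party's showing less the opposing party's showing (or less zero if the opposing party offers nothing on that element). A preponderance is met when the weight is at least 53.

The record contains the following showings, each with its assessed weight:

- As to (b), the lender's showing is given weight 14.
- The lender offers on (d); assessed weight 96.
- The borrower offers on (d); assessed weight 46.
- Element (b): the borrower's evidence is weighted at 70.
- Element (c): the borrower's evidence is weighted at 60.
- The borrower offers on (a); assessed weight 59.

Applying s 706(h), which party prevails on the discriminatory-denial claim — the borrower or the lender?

Stage 1 (borrower, a preponderance, weight is at least 53): (a) 59 ≥ 53 — meets; (b) net 70−14=56 ≥ 53 — meets; (c) 60 ≥ 53 — meets.
  Stage 1 carried; the burden shifts to the lender.
Stage 2 (lender, a preponderance, weight is at least 53): (d) net 96−46=50 < 53 — fails.
  The lender does not carry Stage 2.
So the borrower prevails.

borrower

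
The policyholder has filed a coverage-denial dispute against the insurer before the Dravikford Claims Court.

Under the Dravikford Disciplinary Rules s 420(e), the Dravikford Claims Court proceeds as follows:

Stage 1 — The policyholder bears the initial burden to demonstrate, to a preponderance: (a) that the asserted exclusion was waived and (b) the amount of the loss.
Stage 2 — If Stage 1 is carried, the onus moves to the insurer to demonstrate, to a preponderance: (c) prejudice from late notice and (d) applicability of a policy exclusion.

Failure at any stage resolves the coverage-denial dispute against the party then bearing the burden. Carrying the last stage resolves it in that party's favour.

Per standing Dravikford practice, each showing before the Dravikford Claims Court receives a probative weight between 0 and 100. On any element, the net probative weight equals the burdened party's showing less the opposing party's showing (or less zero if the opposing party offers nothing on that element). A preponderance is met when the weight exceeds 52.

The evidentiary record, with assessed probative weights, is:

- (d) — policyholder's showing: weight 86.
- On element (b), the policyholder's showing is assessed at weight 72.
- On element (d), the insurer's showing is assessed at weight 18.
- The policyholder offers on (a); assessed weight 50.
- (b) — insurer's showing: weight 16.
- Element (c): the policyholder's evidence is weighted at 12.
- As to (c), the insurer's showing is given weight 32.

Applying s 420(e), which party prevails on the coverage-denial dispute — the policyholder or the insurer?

insurer

Stage 1 — burden on policyholder; standard: a preponderance (weight exceeds 52).
    (a): 50 ≤ 52 [not met]
    (b): 72 − 16 = 56 > 52 [met]
  The policyholder does not carry Stage 1.
The analysis ends at Stage 1; the insurer prevails.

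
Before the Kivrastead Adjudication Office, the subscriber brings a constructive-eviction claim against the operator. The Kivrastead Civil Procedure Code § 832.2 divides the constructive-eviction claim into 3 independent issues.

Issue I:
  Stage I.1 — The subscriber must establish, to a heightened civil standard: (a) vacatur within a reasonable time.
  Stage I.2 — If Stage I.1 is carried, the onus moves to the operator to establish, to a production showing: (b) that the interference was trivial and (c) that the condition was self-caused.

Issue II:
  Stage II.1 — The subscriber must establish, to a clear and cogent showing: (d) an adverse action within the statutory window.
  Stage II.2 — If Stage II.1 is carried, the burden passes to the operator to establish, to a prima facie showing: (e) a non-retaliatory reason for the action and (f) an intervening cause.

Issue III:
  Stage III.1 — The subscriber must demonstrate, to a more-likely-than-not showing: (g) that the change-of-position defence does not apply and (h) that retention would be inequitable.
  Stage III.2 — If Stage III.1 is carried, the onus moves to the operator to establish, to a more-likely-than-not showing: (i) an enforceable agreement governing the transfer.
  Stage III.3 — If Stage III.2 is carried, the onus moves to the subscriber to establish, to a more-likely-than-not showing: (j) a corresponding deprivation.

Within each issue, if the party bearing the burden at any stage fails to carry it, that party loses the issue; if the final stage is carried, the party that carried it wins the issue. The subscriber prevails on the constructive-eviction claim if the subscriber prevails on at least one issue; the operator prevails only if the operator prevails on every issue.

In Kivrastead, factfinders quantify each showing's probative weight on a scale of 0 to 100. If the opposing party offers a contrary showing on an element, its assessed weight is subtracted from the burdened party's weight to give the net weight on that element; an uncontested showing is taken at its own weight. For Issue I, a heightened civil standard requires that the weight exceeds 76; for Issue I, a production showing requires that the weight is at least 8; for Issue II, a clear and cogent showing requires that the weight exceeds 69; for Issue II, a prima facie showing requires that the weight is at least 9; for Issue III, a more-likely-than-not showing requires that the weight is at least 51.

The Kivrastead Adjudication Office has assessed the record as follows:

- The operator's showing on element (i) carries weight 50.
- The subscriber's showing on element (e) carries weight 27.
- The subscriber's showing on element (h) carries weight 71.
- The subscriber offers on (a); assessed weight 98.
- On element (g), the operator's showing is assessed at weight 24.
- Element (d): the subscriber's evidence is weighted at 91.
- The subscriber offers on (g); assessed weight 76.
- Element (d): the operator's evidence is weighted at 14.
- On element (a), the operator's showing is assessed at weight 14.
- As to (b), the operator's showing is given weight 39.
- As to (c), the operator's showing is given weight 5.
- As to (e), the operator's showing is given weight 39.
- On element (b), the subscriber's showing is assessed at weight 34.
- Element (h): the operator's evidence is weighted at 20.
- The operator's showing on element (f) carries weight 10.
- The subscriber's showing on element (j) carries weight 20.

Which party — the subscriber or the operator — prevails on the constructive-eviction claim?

— Issue I —
At Stage I.1 the subscriber must meet a heightened civil standard (weight exceeds 76): on (a) the weight is 98 less the opposing 14 gives net 84, > 76, so (a) meets the standard.
  Stage I.1 is satisfied; the onus moves to the operator.
At Stage I.2 the operator must meet a production showing (weight is at least 8): on (b) the weight is 39 less the opposing 34 gives net 5, < 8, so (b) does not meet the standard; on (c) the weight is 5, which does not reach 8, so (c) does not meet the standard.
  Not every element is met, so the operator fails to carry Stage I.2.
So the subscriber prevails on this issue.
— Issue II —
Stage II.1 — burden on subscriber; standard: a clear and cogent showing (weight exceeds 69).
    (d): 91 − 14 = 77 > 69 [met]
  All elements met. The burden passes to the operator.
Stage II.2 — burden on operator; standard: a prima facie showing (weight is at least 9).
    (e): 39 − 27 = 12 ≥ 9 [met]
    (f): 10 ≥ 9 [met]
  The operator carries the last stage.
All stages carried — the operator prevails on this issue.
— Issue III —
At Stage III.1 the subscriber must meet a more-likely-than-not showing (weight is at least 51): on (g) the weight is 76 less the opposing 24 gives net 52, ≥ 51, so (g) meets the standard; on (h) the weight is 71 less the opposing 20 gives net 51, ≥ 51, so (h) meets the standard.
  All elements met. The burden passes to the operator.
At Stage III.2 the operator must meet a more-likely-than-not showing (weight is at least 51): on (i) the weight is 50, < 51, so (i) does not meet the standard.
  Not every element is met, so the operator fails to carry Stage III.2.
So the subscriber prevails on this issue.
Per-issue: Issue I → subscriber; Issue II → operator; Issue III → subscriber. The subscriber must prevail on at least one issue; overall, the subscriber prevails.

subscriber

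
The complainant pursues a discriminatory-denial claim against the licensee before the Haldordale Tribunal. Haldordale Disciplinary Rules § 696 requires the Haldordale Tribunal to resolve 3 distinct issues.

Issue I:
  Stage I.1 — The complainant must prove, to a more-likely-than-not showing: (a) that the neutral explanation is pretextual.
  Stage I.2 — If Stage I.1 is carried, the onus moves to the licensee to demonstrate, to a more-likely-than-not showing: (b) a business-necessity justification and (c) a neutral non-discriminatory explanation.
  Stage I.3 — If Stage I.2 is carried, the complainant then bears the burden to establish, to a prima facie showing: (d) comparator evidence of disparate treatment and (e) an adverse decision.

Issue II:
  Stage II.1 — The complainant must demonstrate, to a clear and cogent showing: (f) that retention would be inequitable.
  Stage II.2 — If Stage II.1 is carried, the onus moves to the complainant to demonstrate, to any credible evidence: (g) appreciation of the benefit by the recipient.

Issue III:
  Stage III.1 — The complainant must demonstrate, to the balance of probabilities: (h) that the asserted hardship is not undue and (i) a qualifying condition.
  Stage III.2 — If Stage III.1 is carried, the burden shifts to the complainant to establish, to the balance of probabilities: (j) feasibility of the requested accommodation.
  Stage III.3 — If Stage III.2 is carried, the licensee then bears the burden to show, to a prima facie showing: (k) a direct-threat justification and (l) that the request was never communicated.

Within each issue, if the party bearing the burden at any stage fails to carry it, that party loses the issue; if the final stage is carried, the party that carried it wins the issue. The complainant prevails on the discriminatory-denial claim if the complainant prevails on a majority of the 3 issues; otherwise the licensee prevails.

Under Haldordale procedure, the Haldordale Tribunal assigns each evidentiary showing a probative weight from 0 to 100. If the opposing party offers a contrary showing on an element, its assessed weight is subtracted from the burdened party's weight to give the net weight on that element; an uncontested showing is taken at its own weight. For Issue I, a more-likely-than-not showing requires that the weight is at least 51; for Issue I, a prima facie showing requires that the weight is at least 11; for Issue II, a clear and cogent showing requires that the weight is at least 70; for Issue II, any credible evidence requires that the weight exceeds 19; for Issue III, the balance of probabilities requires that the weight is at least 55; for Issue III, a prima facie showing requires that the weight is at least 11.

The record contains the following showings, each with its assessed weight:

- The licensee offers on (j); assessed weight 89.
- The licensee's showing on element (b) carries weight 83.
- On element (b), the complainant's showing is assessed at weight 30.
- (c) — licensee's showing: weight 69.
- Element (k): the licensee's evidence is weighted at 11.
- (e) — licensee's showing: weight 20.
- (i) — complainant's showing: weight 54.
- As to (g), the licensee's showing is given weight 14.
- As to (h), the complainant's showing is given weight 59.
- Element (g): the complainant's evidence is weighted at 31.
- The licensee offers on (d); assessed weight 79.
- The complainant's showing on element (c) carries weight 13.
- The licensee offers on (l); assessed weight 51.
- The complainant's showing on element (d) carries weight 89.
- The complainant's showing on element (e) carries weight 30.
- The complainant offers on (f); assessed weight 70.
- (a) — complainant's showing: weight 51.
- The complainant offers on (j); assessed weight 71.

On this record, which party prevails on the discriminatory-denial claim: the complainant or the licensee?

— Issue I —
At Stage I.1 the complainant must meet a more-likely-than-not showing (weight is at least 51): on (a) the weight is 51, which does reach 51, so (a) meets the standard.
  All elements met. The burden passes to the licensee.
At Stage I.2 the licensee must meet a more-likely-than-not showing (weight is at least 51): on (b) the weight is 83 less the opposing 30 gives net 53, ≥ 51, so (b) meets the standard; on (c) the weight is 69 less the opposing 13 gives net 56, ≥ 51, so (c) meets the standard.
  Stage I.2 carried; the burden shifts to the complainant.
At Stage I.3 the complainant must meet a prima facie showing (weight is at least 11): on (d) the weight is 89 less the opposing 79 gives net 10, which does not reach 11, so (d) does not meet the standard; on (e) the weight is 30 less the opposing 20 gives net 10, which does not reach 11, so (e) does not meet the standard.
  The complainant does not carry Stage I.3.
The licensee prevails on this issue.
— Issue II —
At Stage II.1 the complainant must meet a clear and cogent showing (weight is at least 70): on (f) the weight is 70, ≥ 70, so (f) meets the standard.
  Stage II.1 carried; the burden remains with the complainant.
At Stage II.2 the complainant must meet any credible evidence (weight exceeds 19): on (g) the weight is 31 less the opposing 14 gives net 17, ≤ 19, so (g) does not meet the standard.
  The complainant does not carry Stage II.2.
The licensee prevails on this issue.
— Issue III —
Stage III.1 (complainant, the balance of probabilities, weight is at least 55): (h) 59 ≥ 55 — meets; (i) 54 < 55 — fails.
  Stage III.1 not carried; the complainant fails its burden.
So the licensee prevails on this issue.
Per-issue: Issue I → licensee; Issue II → licensee; Issue III → licensee. The complainant must prevail on a majority of issues; overall, the licensee prevails.

licensee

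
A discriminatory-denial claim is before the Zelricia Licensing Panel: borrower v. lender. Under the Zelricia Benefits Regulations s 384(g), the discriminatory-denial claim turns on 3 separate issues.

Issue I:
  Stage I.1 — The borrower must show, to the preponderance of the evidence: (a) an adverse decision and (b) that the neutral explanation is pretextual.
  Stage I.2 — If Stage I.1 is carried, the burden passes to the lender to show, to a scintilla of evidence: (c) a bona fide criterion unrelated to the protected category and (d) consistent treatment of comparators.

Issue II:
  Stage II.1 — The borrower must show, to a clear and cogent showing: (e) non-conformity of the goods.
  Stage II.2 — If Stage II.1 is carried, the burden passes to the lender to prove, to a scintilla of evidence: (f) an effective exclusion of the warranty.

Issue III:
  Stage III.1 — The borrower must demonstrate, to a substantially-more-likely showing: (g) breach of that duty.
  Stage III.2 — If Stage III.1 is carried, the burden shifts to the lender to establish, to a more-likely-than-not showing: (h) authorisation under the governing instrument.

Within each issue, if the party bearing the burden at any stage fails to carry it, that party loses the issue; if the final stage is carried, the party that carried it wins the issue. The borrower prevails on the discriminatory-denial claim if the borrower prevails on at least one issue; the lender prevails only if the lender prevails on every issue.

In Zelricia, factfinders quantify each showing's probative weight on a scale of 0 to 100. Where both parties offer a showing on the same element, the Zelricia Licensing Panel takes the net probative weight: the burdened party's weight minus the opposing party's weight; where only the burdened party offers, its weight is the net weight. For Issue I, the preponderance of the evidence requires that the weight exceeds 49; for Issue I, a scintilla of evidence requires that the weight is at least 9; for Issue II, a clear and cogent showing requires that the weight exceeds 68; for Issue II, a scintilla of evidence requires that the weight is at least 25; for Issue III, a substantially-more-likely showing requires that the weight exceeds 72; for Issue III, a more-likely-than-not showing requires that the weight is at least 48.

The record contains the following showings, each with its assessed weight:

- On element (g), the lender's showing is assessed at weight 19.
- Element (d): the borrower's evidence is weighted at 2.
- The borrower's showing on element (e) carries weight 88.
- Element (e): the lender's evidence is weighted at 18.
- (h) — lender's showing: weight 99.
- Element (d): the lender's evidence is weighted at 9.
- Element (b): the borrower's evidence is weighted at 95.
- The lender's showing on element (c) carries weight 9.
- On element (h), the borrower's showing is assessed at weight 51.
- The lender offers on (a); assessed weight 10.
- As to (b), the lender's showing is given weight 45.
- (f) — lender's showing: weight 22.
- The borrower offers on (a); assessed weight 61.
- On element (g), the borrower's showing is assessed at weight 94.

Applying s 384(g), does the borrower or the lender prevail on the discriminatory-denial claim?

— Issue I —
At Stage I.1 the borrower must meet the preponderance of the evidence (weight exceeds 49): on (a) the weight is 61 less the opposing 10 gives net 51, which does exceed 49, so (a) meets the standard; on (b) the weight is 95 less the opposing 45 gives net 50, > 49, so (b) meets the standard.
  Stage I.1 is satisfied; the onus moves to the lender.
At Stage I.2 the lender must meet a scintilla of evidence (weight is at least 9): on (c) the weight is 9, which does reach 9, so (c) meets the standard; on (d) the weight is 9 less the opposing 2 gives net 7, which does not reach 9, so (d) does not meet the standard.
  Stage I.2 not carried; the lender fails its burden.
The analysis ends at Stage I.2; the borrower prevails on this issue.
— Issue II —
Stage II.1 — burden on borrower; standard: a clear and cogent showing (weight exceeds 68).
    (e): 88 − 18 = 70 > 68 [met]
  Stage II.1 carried; the burden shifts to the lender.
Stage II.2 — burden on lender; standard: a scintilla of evidence (weight is at least 25).
    (f): 22 < 25 [not met]
  Not every element is met, so the lender fails to carry Stage II.2.
The borrower prevails on this issue.
— Issue III —
At Stage III.1 the borrower must meet a substantially-more-likely showing (weight exceeds 72): on (g) the weight is 94 less the opposing 19 gives net 75, which does exceed 72, so (g) meets the standard.
  All elements met. The burden passes to the lender.
At Stage III.2 the lender must meet a more-likely-than-not showing (weight is at least 48): on (h) the weight is 99 less the opposing 51 gives net 48, which does reach 48, so (h) meets the standard.
  Stage III.2 carried; the final stage is satisfied.
Every stage carried; the lender prevails on this issue.
Per-issue: Issue I → borrower; Issue II → borrower; Issue III → lender. The borrower must prevail on at least one issue; overall, the borrower prevails.

borrower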